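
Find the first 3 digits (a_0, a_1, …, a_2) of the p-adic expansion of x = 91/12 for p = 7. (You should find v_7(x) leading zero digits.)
(a_0, …, a_2) = (0, 4, 6)

v_7(91/12) = 1, so a_0 = ... = a_0 = 0. Factor out: x = 7^1 · u with u = 13/12 a unit in ℤ_7. Expand u iteratively via a_{v+i} = u_i mod 7, u_{i+1} = (u_i − a_{v+i})/7:
  u_0 = 13/12;  a_1 = 4;  u_1 = (u_0 − 4)/7 = -5/12
  u_1 = -5/12;  a_2 = 6;  u_2 = (u_1 − 6)/7 = -11/12
Digits: (0, 4, 6).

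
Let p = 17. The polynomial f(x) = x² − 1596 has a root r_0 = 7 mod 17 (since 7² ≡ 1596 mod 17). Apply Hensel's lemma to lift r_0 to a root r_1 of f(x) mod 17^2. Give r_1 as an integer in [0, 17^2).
r_1 = 262 (mod 289)

Hensel's recurrence: r_{i+1} = r_i − f(r_i)·(f′(r_i))^{-1} mod 17^{i+2}, with f′(x) = 2x. Iterate:
  r_0 = 7 (mod 17)
  r_1 = 262 (mod 289)
Final: r_1 = 262, and one checks f(r_1) ≡ 0 mod 17^2.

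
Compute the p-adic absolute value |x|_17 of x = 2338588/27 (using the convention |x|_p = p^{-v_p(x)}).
|2338588/27|_17 = 1/83521

Step 1 — compute v_17(x) by factoring powers of 17 out of the numerator and denominator: v_17(2338588/27) = 4. Step 2 — apply |x|_p = p^{-v_p(x)} = 17^{-4} = 1/83521.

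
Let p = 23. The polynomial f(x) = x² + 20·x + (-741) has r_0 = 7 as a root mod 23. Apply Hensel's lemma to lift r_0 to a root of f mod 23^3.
r_2 = 12128 (mod 12167)

Hensel: r_{i+1} = r_i − f(r_i)·(f′(r_i))^{-1} mod 23^{i+2}, f′(x) = 2x + 20. Iterate:
  r_0 = 7 (mod 23)
  r_1 = 490 (mod 529)
  r_2 = 12128 (mod 12167)
Final: r = 12128 satisfies f(r) ≡ 0 mod 23^3.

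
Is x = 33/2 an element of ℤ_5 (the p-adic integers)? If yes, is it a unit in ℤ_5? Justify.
x ∈ ℤ_5^× (unit); v_5(x) = 0

ℤ_5 = {x ∈ ℚ_5 : v_5(x) ≥ 0} and ℤ_5^× = {x ∈ ℤ_5 : v_5(x) = 0}. Here v_5(33/2) = v_5(num) − v_5(den) = 0; compare against these criteria.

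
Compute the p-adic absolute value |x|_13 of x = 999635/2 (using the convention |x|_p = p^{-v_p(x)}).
|999635/2|_13 = 1/28561

Step 1 — compute v_13(x) by factoring powers of 13 out of the numerator and denominator: v_13(999635/2) = 4. Step 2 — apply |x|_p = p^{-v_p(x)} = 13^{-4} = 1/28561.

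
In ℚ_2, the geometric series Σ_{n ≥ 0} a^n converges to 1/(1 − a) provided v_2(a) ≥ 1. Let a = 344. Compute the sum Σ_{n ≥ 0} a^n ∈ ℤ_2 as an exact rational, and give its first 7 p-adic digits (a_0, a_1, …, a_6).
Σ a^n = 1/(1 − a) = -1/343;  first 7 digits = (1, 0, 0, 1, 1, 0, 0)

v_2(a) = 3 ≥ 1, so the series converges in ℤ_2 to 1/(1 − a) = 1/(1 − 344) = -1/343. Expand this rational in ℤ_2: compute digits iteratively via d_i = x_i mod 2, x_{i+1} = (x_i − d_i)/2. The first 7 digits are (1, 0, 0, 1, 1, 0, 0).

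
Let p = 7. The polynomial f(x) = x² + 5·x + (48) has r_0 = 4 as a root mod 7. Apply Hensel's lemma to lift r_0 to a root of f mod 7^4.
r_3 = 1117 (mod 2401)

Hensel: r_{i+1} = r_i − f(r_i)·(f′(r_i))^{-1} mod 7^{i+2}, f′(x) = 2x + 5. Iterate:
  r_0 = 4 (mod 7)
  r_1 = 39 (mod 49)
  r_2 = 88 (mod 343)
  r_3 = 1117 (mod 2401)
Final: r = 1117 satisfies f(r) ≡ 0 mod 7^4.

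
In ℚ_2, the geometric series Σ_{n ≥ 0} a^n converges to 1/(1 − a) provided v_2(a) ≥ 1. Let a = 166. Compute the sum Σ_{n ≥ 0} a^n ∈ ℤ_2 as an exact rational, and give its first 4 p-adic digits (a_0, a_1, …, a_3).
Σ a^n = 1/(1 − a) = -1/165;  first 4 digits = (1, 1, 0, 0)

v_2(a) = 1 ≥ 1, so the series converges in ℤ_2 to 1/(1 − a) = 1/(1 − 166) = -1/165. Expand this rational in ℤ_2: compute digits iteratively via d_i = x_i mod 2, x_{i+1} = (x_i − d_i)/2. The first 4 digits are (1, 1, 0, 0).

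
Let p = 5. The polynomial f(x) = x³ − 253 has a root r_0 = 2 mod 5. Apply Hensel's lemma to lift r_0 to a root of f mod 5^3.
r_2 = 87 (mod 125)

Hensel: r_{i+1} = r_i − f(r_i)/f′(r_i) mod 5^{i+2}, where f′(x) = 3x². Iterate:
  r_0 = 2 (mod 5)
  r_1 = 12 (mod 25)
  r_2 = 87 (mod 125)
Final: r = 87 with f(r) ≡ 0 mod 5^3.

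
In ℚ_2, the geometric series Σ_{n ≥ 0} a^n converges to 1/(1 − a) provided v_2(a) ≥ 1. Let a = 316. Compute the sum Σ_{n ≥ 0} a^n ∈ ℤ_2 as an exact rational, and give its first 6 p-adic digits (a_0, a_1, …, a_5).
Σ a^n = 1/(1 − a) = -1/315;  first 6 digits = (1, 0, 1, 1, 0, 0)

v_2(a) = 2 ≥ 1, so the series converges in ℤ_2 to 1/(1 − a) = 1/(1 − 316) = -1/315. Expand this rational in ℤ_2: compute digits iteratively via d_i = x_i mod 2, x_{i+1} = (x_i − d_i)/2. The first 6 digits are (1, 0, 1, 1, 0, 0).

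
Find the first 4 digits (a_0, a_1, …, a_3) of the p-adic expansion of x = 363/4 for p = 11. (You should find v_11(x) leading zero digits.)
(a_0, …, a_3) = (0, 0, 9, 2)

v_11(363/4) = 2, so a_0 = ... = a_1 = 0. Factor out: x = 11^2 · u with u = 3/4 a unit in ℤ_11. Expand u iteratively via a_{v+i} = u_i mod 11, u_{i+1} = (u_i − a_{v+i})/11:
  u_0 = 3/4;  a_2 = 9;  u_1 = (u_0 − 9)/11 = -3/4
  u_1 = -3/4;  a_3 = 2;  u_2 = (u_1 − 2)/11 = -1/4
Digits: (0, 0, 9, 2).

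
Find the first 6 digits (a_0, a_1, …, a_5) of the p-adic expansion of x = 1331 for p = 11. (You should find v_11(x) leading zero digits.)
(a_0, …, a_5) = (0, 0, 0, 1, 0, 0)

v_11(1331) = 3, so a_0 = ... = a_2 = 0. Factor out: x = 11^3 · u with u = 1 a unit in ℤ_11. Expand u iteratively via a_{v+i} = u_i mod 11, u_{i+1} = (u_i − a_{v+i})/11:
  u_0 = 1;  a_3 = 1;  u_1 = (u_0 − 1)/11 = 0
  u_1 = 0;  a_4 = 0;  u_2 = (u_1 − 0)/11 = 0
  u_2 = 0;  a_5 = 0;  u_3 = (u_2 − 0)/11 = 0
Digits: (0, 0, 0, 1, 0, 0).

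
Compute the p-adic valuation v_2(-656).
v_2(-656) = 4

v_2(n) is the largest exponent k such that 2^k divides n. Factor out: -656 = -2^4 · 41. (Sign doesn't affect v_p.) So v_2(-656) = 4.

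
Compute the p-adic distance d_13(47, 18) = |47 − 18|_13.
d_13(47, 18) = 1

Step 1 — x − y = 47 − 18 = 29. Step 2 — v_13(29) = 0 (factor: 29 = (13^0 · 29); the sign does not affect v_p). Step 3 — |x − y|_13 = 13^{0} = 1.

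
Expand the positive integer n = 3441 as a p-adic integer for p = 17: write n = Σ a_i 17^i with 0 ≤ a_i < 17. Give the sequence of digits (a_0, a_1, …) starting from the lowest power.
(a_0, a_1, …) = (7, 15, 11)

Repeated division by 17 gives the digits low-to-high: 3441 = 7 + 15·17^1 + 11·17^2. Digit sequence: (7, 15, 11).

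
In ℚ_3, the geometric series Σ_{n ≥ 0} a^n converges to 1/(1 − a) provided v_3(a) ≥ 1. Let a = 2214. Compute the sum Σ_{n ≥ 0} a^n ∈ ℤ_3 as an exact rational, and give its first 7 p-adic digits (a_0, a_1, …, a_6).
Σ a^n = 1/(1 − a) = -1/2213;  first 7 digits = (1, 0, 0, 1, 0, 0, 1)

v_3(a) = 3 ≥ 1, so the series converges in ℤ_3 to 1/(1 − a) = 1/(1 − 2214) = -1/2213. Expand this rational in ℤ_3: compute digits iteratively via d_i = x_i mod 3, x_{i+1} = (x_i − d_i)/3. The first 7 digits are (1, 0, 0, 1, 0, 0, 1).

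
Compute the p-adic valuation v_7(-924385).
v_7(-924385) = 5

v_7(n) is the largest exponent k such that 7^k divides n. Factor out: -924385 = -7^5 · 55. (Sign doesn't affect v_p.) So v_7(-924385) = 5.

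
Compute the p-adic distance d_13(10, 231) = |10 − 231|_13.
d_13(10, 231) = 1/13

Step 1 — x − y = 10 − 231 = -221. Step 2 — v_13(-221) = 1 (factor: -221 = −(13^1 · 17); the sign does not affect v_p). Step 3 — |x − y|_13 = 13^{-1} = 1/13.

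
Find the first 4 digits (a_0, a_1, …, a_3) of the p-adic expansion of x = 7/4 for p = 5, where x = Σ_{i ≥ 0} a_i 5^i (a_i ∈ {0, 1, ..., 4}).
(a_0, …, a_3) = (3, 1, 1, 1)

v_5(7/4) = 0 (numerator and denominator both coprime to 5), so x ∈ ℤ_5^×. Compute digits iteratively via a_i = x_i mod 5, x_{i+1} = (x_i − a_i)/5, with x_0 = x:
  x_0 = 7/4;  a_0 = 3;  x_1 = (x_0 − 3)/5 = -1/4
  x_1 = -1/4;  a_1 = 1;  x_2 = (x_1 − 1)/5 = -1/4
  x_2 = -1/4;  a_2 = 1;  x_3 = (x_2 − 1)/5 = -1/4
  x_3 = -1/4;  a_3 = 1;  x_4 = (x_3 − 1)/5 = -1/4
Digits: (3, 1, 1, 1).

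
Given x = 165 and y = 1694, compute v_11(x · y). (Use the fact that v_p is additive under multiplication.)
v_11(279510) = 3

v_p(x) = 1 (factor: 165 = 11^1 · 15); v_p(y) = 2 (factor: 1694 = 11^2 · 14). Additivity: v_p(xy) = v_p(x) + v_p(y) = 1 + 2 = 3. (Direct check: xy = 279510 = 11^3 · (210).)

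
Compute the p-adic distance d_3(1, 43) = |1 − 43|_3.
d_3(1, 43) = 1/3

Step 1 — x − y = 1 − 43 = -42. Step 2 — v_3(-42) = 1 (factor: -42 = −(3^1 · 14); the sign does not affect v_p). Step 3 — |x − y|_3 = 3^{-1} = 1/3.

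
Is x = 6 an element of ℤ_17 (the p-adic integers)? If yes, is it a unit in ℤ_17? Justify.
x ∈ ℤ_17^× (unit); v_17(x) = 0

ℤ_17 = {x ∈ ℚ_17 : v_17(x) ≥ 0} and ℤ_17^× = {x ∈ ℤ_17 : v_17(x) = 0}. Here v_17(6) = v_17(num) − v_17(den) = 0; compare against these criteria.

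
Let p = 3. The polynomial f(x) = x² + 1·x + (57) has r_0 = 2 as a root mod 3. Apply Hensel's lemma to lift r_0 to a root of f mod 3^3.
r_2 = 11 (mod 27)

Hensel: r_{i+1} = r_i − f(r_i)·(f′(r_i))^{-1} mod 3^{i+2}, f′(x) = 2x + 1. Iterate:
  r_0 = 2 (mod 3)
  r_1 = 2 (mod 9)
  r_2 = 11 (mod 27)
Final: r = 11 satisfies f(r) ≡ 0 mod 3^3.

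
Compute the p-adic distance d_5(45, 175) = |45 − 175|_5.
d_5(45, 175) = 1/5

Step 1 — x − y = 45 − 175 = -130. Step 2 — v_5(-130) = 1 (factor: -130 = −(5^1 · 26); the sign does not affect v_p). Step 3 — |x − y|_5 = 5^{-1} = 1/5.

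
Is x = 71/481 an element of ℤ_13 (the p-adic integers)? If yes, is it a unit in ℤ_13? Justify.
x ∉ ℤ_13 (v_13(x) = -1 < 0)

ℤ_13 = {x ∈ ℚ_13 : v_13(x) ≥ 0} and ℤ_13^× = {x ∈ ℤ_13 : v_13(x) = 0}. Here v_13(71/481) = v_13(num) − v_13(den) = -1; compare against these criteria.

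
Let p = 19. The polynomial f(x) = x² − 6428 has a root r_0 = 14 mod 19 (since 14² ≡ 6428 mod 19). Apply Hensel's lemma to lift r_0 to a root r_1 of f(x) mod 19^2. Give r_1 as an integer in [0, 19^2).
r_1 = 185 (mod 361)

Hensel's recurrence: r_{i+1} = r_i − f(r_i)·(f′(r_i))^{-1} mod 19^{i+2}, with f′(x) = 2x. Iterate:
  r_0 = 14 (mod 19)
  r_1 = 185 (mod 361)
Final: r_1 = 185, and one checks f(r_1) ≡ 0 mod 19^2.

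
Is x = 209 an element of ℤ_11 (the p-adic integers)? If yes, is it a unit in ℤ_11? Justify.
x ∈ ℤ_11 but not a unit; v_11(x) = 1 > 0

ℤ_11 = {x ∈ ℚ_11 : v_11(x) ≥ 0} and ℤ_11^× = {x ∈ ℤ_11 : v_11(x) = 0}. Here v_11(209) = v_11(num) − v_11(den) = 1; compare against these criteria.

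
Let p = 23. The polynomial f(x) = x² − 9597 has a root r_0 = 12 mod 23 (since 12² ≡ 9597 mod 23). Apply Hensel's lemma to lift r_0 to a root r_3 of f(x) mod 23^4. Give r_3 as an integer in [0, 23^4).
r_3 = 176629 (mod 279841)

Hensel's recurrence: r_{i+1} = r_i − f(r_i)·(f′(r_i))^{-1} mod 23^{i+2}, with f′(x) = 2x. Iterate:
  r_0 = 12 (mod 23)
  r_1 = 472 (mod 529)
  r_2 = 6291 (mod 12167)
  r_3 = 176629 (mod 279841)
Final: r_3 = 176629, and one checks f(r_3) ≡ 0 mod 23^4.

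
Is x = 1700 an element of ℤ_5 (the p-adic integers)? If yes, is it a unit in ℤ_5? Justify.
x ∈ ℤ_5 but not a unit; v_5(x) = 2 > 0

ℤ_5 = {x ∈ ℚ_5 : v_5(x) ≥ 0} and ℤ_5^× = {x ∈ ℤ_5 : v_5(x) = 0}. Here v_5(1700) = v_5(num) − v_5(den) = 2; compare against these criteria.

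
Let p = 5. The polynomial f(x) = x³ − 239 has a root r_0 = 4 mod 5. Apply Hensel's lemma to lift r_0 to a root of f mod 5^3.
r_2 = 104 (mod 125)

Hensel: r_{i+1} = r_i − f(r_i)/f′(r_i) mod 5^{i+2}, where f′(x) = 3x². Iterate:
  r_0 = 4 (mod 5)
  r_1 = 4 (mod 25)
  r_2 = 104 (mod 125)
Final: r = 104 with f(r) ≡ 0 mod 5^3.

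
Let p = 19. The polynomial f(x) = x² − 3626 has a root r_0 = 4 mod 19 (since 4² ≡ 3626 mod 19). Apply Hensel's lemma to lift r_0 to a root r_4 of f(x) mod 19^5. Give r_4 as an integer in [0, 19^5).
r_4 = 1271085 (mod 2476099)

Hensel's recurrence: r_{i+1} = r_i − f(r_i)·(f′(r_i))^{-1} mod 19^{i+2}, with f′(x) = 2x. Iterate:
  r_0 = 4 (mod 19)
  r_1 = 4 (mod 361)
  r_2 = 2170 (mod 6859)
  r_3 = 98196 (mod 130321)
  r_4 = 1271085 (mod 2476099)
Final: r_4 = 1271085, and one checks f(r_4) ≡ 0 mod 19^5.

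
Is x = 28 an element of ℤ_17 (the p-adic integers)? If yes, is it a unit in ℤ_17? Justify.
x ∈ ℤ_17^× (unit); v_17(x) = 0

ℤ_17 = {x ∈ ℚ_17 : v_17(x) ≥ 0} and ℤ_17^× = {x ∈ ℤ_17 : v_17(x) = 0}. Here v_17(28) = v_17(num) − v_17(den) = 0; compare against these criteria.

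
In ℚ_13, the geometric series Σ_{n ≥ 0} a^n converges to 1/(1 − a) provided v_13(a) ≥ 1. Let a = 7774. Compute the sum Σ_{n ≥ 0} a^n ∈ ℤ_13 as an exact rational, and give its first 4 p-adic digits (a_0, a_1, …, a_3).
Σ a^n = 1/(1 − a) = -1/7773;  first 4 digits = (1, 0, 7, 3)

v_13(a) = 2 ≥ 1, so the series converges in ℤ_13 to 1/(1 − a) = 1/(1 − 7774) = -1/7773. Expand this rational in ℤ_13: compute digits iteratively via d_i = x_i mod 13, x_{i+1} = (x_i − d_i)/13. The first 4 digits are (1, 0, 7, 3).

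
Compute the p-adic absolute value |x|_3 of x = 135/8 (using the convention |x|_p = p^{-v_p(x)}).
|135/8|_3 = 1/27

Step 1 — compute v_3(x) by factoring powers of 3 out of the numerator and denominator: v_3(135/8) = 3. Step 2 — apply |x|_p = p^{-v_p(x)} = 3^{-3} = 1/27.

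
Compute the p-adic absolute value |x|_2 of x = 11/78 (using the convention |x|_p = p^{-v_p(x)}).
|11/78|_2 = 2

Step 1 — compute v_2(x) by factoring powers of 2 out of the numerator and denominator: v_2(11/78) = -1. Step 2 — apply |x|_p = p^{-v_p(x)} = 2^{1} = 2.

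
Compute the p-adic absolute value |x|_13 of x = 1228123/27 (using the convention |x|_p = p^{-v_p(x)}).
|1228123/27|_13 = 1/28561

Step 1 — compute v_13(x) by factoring powers of 13 out of the numerator and denominator: v_13(1228123/27) = 4. Step 2 — apply |x|_p = p^{-v_p(x)} = 13^{-4} = 1/28561.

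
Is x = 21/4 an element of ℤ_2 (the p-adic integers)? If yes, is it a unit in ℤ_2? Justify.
x ∉ ℤ_2 (v_2(x) = -2 < 0)

ℤ_2 = {x ∈ ℚ_2 : v_2(x) ≥ 0} and ℤ_2^× = {x ∈ ℤ_2 : v_2(x) = 0}. Here v_2(21/4) = v_2(num) − v_2(den) = -2; compare against these criteria.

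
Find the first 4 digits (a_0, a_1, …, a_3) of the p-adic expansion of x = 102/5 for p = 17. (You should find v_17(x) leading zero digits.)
(a_0, …, a_3) = (0, 8, 3, 10)

v_17(102/5) = 1, so a_0 = ... = a_0 = 0. Factor out: x = 17^1 · u with u = 6/5 a unit in ℤ_17. Expand u iteratively via a_{v+i} = u_i mod 17, u_{i+1} = (u_i − a_{v+i})/17:
  u_0 = 6/5;  a_1 = 8;  u_1 = (u_0 − 8)/17 = -2/5
  u_1 = -2/5;  a_2 = 3;  u_2 = (u_1 − 3)/17 = -1/5
  u_2 = -1/5;  a_3 = 10;  u_3 = (u_2 − 10)/17 = -3/5
Digits: (0, 8, 3, 10).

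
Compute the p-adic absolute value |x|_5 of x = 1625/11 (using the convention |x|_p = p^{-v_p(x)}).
|1625/11|_5 = 1/125

Step 1 — compute v_5(x) by factoring powers of 5 out of the numerator and denominator: v_5(1625/11) = 3. Step 2 — apply |x|_p = p^{-v_p(x)} = 5^{-3} = 1/125.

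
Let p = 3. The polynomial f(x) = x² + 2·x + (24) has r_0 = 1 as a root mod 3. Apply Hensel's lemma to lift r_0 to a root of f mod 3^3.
r_2 = 1 (mod 27)

Hensel: r_{i+1} = r_i − f(r_i)·(f′(r_i))^{-1} mod 3^{i+2}, f′(x) = 2x + 2. Iterate:
  r_0 = 1 (mod 3)
  r_1 = 1 (mod 9)
  r_2 = 1 (mod 27)
Final: r = 1 satisfies f(r) ≡ 0 mod 3^3.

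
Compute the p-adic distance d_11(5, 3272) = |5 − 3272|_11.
d_11(5, 3272) = 1/121

Step 1 — x − y = 5 − 3272 = -3267. Step 2 — v_11(-3267) = 2 (factor: -3267 = −(11^2 · 27); the sign does not affect v_p). Step 3 — |x − y|_11 = 11^{-2} = 1/121.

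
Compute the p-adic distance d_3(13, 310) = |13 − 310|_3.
d_3(13, 310) = 1/27

Step 1 — x − y = 13 − 310 = -297. Step 2 — v_3(-297) = 3 (factor: -297 = −(3^3 · 11); the sign does not affect v_p). Step 3 — |x − y|_3 = 3^{-3} = 1/27.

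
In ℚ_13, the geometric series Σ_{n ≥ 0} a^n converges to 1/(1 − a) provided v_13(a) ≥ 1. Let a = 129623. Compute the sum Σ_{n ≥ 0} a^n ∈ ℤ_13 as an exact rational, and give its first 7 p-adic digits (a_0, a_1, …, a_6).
Σ a^n = 1/(1 − a) = -1/129622;  first 7 digits = (1, 0, 0, 7, 4, 0, 10)

v_13(a) = 3 ≥ 1, so the series converges in ℤ_13 to 1/(1 − a) = 1/(1 − 129623) = -1/129622. Expand this rational in ℤ_13: compute digits iteratively via d_i = x_i mod 13, x_{i+1} = (x_i − d_i)/13. The first 7 digits are (1, 0, 0, 7, 4, 0, 10).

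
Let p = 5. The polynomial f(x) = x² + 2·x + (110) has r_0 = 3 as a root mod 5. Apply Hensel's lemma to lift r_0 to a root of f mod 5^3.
r_2 = 3 (mod 125)

Hensel: r_{i+1} = r_i − f(r_i)·(f′(r_i))^{-1} mod 5^{i+2}, f′(x) = 2x + 2. Iterate:
  r_0 = 3 (mod 5)
  r_1 = 3 (mod 25)
  r_2 = 3 (mod 125)
Final: r = 3 satisfies f(r) ≡ 0 mod 5^3.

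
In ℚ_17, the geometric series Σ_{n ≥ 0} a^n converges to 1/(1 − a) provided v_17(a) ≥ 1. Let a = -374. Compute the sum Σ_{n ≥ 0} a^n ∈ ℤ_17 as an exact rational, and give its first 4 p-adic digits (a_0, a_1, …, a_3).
Σ a^n = 1/(1 − a) = 1/375;  first 4 digits = (1, 12, 6, 5)

v_17(a) = 1 ≥ 1, so the series converges in ℤ_17 to 1/(1 − a) = 1/(1 − (-374)) = 1/375. Expand this rational in ℤ_17: compute digits iteratively via d_i = x_i mod 17, x_{i+1} = (x_i − d_i)/17. The first 4 digits are (1, 12, 6, 5).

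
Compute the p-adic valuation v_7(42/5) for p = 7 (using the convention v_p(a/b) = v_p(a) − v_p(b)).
v_7(42/5) = 1

Factor powers of 7 from the numerator and denominator of the reduced fraction: 42 = 7^1 · 6 and 5 = 7^0 · 5. Apply v_p(a/b) = v_p(a) − v_p(b): v_7(42/5) = 1 − 0 = 1.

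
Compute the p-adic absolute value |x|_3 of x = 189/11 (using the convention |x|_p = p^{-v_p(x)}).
|189/11|_3 = 1/27

Step 1 — compute v_3(x) by factoring powers of 3 out of the numerator and denominator: v_3(189/11) = 3. Step 2 — apply |x|_p = p^{-v_p(x)} = 3^{-3} = 1/27.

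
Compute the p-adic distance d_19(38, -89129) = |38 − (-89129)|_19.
d_19(38, -89129) = 1/6859

Step 1 — x − y = 38 − (-89129) = 89167. Step 2 — v_19(89167) = 3 (factor: 89167 = (19^3 · 13); the sign does not affect v_p). Step 3 — |x − y|_19 = 19^{-3} = 1/6859.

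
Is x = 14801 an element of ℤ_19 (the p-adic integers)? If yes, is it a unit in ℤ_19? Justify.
x ∈ ℤ_19 but not a unit; v_19(x) = 2 > 0

ℤ_19 = {x ∈ ℚ_19 : v_19(x) ≥ 0} and ℤ_19^× = {x ∈ ℤ_19 : v_19(x) = 0}. Here v_19(14801) = v_19(num) − v_19(den) = 2; compare against these criteria.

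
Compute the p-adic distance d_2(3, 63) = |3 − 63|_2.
d_2(3, 63) = 1/4

Step 1 — x − y = 3 − 63 = -60. Step 2 — v_2(-60) = 2 (factor: -60 = −(2^2 · 15); the sign does not affect v_p). Step 3 — |x − y|_2 = 2^{-2} = 1/4.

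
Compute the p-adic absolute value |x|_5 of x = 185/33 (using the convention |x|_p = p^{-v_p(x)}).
|185/33|_5 = 1/5

Step 1 — compute v_5(x) by factoring powers of 5 out of the numerator and denominator: v_5(185/33) = 1. Step 2 — apply |x|_p = p^{-v_p(x)} = 5^{-1} = 1/5.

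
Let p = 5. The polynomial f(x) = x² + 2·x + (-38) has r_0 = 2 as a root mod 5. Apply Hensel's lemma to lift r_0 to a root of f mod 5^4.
r_3 = 357 (mod 625)

Hensel: r_{i+1} = r_i − f(r_i)·(f′(r_i))^{-1} mod 5^{i+2}, f′(x) = 2x + 2. Iterate:
  r_0 = 2 (mod 5)
  r_1 = 7 (mod 25)
  r_2 = 107 (mod 125)
  r_3 = 357 (mod 625)
Final: r = 357 satisfies f(r) ≡ 0 mod 5^4.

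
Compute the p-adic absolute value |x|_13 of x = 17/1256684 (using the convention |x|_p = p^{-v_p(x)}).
|17/1256684|_13 = 28561

Step 1 — compute v_13(x) by factoring powers of 13 out of the numerator and denominator: v_13(17/1256684) = -4. Step 2 — apply |x|_p = p^{-v_p(x)} = 13^{4} = 28561.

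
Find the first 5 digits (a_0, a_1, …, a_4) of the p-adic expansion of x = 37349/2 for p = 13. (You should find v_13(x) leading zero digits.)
(a_0, …, a_4) = (0, 0, 0, 2, 7)

v_13(37349/2) = 3, so a_0 = ... = a_2 = 0. Factor out: x = 13^3 · u with u = 17/2 a unit in ℤ_13. Expand u iteratively via a_{v+i} = u_i mod 13, u_{i+1} = (u_i − a_{v+i})/13:
  u_0 = 17/2;  a_3 = 2;  u_1 = (u_0 − 2)/13 = 1/2
  u_1 = 1/2;  a_4 = 7;  u_2 = (u_1 − 7)/13 = -1/2
Digits: (0, 0, 0, 2, 7).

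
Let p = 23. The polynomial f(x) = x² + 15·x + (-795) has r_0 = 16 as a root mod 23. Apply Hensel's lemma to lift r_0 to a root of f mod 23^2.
r_1 = 315 (mod 529)

Hensel: r_{i+1} = r_i − f(r_i)·(f′(r_i))^{-1} mod 23^{i+2}, f′(x) = 2x + 15. Iterate:
  r_0 = 16 (mod 23)
  r_1 = 315 (mod 529)
Final: r = 315 satisfies f(r) ≡ 0 mod 23^2.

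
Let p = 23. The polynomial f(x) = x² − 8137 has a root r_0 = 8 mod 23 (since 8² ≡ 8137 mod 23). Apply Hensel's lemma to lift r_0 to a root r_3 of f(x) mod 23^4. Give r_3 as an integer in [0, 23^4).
r_3 = 76920 (mod 279841)

Hensel's recurrence: r_{i+1} = r_i − f(r_i)·(f′(r_i))^{-1} mod 23^{i+2}, with f′(x) = 2x. Iterate:
  r_0 = 8 (mod 23)
  r_1 = 215 (mod 529)
  r_2 = 3918 (mod 12167)
  r_3 = 76920 (mod 279841)
Final: r_3 = 76920, and one checks f(r_3) ≡ 0 mod 23^4.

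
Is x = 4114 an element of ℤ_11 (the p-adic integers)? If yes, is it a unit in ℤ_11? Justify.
x ∈ ℤ_11 but not a unit; v_11(x) = 2 > 0

ℤ_11 = {x ∈ ℚ_11 : v_11(x) ≥ 0} and ℤ_11^× = {x ∈ ℤ_11 : v_11(x) = 0}. Here v_11(4114) = v_11(num) − v_11(den) = 2; compare against these criteria.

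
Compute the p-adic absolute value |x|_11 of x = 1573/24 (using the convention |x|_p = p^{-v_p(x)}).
|1573/24|_11 = 1/121

Step 1 — compute v_11(x) by factoring powers of 11 out of the numerator and denominator: v_11(1573/24) = 2. Step 2 — apply |x|_p = p^{-v_p(x)} = 11^{-2} = 1/121.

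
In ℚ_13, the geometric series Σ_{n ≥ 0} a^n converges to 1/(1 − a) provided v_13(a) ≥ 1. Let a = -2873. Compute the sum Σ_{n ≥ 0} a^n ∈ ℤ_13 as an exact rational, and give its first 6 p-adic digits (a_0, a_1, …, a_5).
Σ a^n = 1/(1 − a) = 1/2874;  first 6 digits = (1, 0, 9, 11, 2, 9)

v_13(a) = 2 ≥ 1, so the series converges in ℤ_13 to 1/(1 − a) = 1/(1 − (-2873)) = 1/2874. Expand this rational in ℤ_13: compute digits iteratively via d_i = x_i mod 13, x_{i+1} = (x_i − d_i)/13. The first 6 digits are (1, 0, 9, 11, 2, 9).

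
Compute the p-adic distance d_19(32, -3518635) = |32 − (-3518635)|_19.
d_19(32, -3518635) = 1/130321

Step 1 — x − y = 32 − (-3518635) = 3518667. Step 2 — v_19(3518667) = 4 (factor: 3518667 = (19^4 · 27); the sign does not affect v_p). Step 3 — |x − y|_19 = 19^{-4} = 1/130321.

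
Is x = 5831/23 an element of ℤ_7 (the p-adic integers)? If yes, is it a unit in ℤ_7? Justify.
x ∈ ℤ_7 but not a unit; v_7(x) = 3 > 0

ℤ_7 = {x ∈ ℚ_7 : v_7(x) ≥ 0} and ℤ_7^× = {x ∈ ℤ_7 : v_7(x) = 0}. Here v_7(5831/23) = v_7(num) − v_7(den) = 3; compare against these criteria.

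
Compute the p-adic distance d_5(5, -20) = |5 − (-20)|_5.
d_5(5, -20) = 1/25

Step 1 — x − y = 5 − (-20) = 25. Step 2 — v_5(25) = 2 (factor: 25 = (5^2 · 1); the sign does not affect v_p). Step 3 — |x − y|_5 = 5^{-2} = 1/25.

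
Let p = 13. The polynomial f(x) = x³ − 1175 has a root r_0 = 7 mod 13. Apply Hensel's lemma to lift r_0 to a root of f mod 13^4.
r_3 = 24889 (mod 28561)

Hensel: r_{i+1} = r_i − f(r_i)/f′(r_i) mod 13^{i+2}, where f′(x) = 3x². Iterate:
  r_0 = 7 (mod 13)
  r_1 = 46 (mod 169)
  r_2 = 722 (mod 2197)
  r_3 = 24889 (mod 28561)
Final: r = 24889 with f(r) ≡ 0 mod 13^4.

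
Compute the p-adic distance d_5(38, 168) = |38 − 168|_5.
d_5(38, 168) = 1/5

Step 1 — x − y = 38 − 168 = -130. Step 2 — v_5(-130) = 1 (factor: -130 = −(5^1 · 26); the sign does not affect v_p). Step 3 — |x − y|_5 = 5^{-1} = 1/5.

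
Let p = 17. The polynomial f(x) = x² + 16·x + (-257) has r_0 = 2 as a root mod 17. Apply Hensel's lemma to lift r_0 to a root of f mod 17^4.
r_3 = 9131 (mod 83521)

Hensel: r_{i+1} = r_i − f(r_i)·(f′(r_i))^{-1} mod 17^{i+2}, f′(x) = 2x + 16. Iterate:
  r_0 = 2 (mod 17)
  r_1 = 172 (mod 289)
  r_2 = 4218 (mod 4913)
  r_3 = 9131 (mod 83521)
Final: r = 9131 satisfies f(r) ≡ 0 mod 17^4.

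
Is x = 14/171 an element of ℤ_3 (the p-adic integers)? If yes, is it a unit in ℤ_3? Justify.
x ∉ ℤ_3 (v_3(x) = -2 < 0)

ℤ_3 = {x ∈ ℚ_3 : v_3(x) ≥ 0} and ℤ_3^× = {x ∈ ℤ_3 : v_3(x) = 0}. Here v_3(14/171) = v_3(num) − v_3(den) = -2; compare against these criteria.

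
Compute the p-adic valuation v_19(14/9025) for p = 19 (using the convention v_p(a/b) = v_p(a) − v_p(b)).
v_19(14/9025) = -2

Factor powers of 19 from the numerator and denominator of the reduced fraction: 14 = 19^0 · 14 and 9025 = 19^2 · 25. Apply v_p(a/b) = v_p(a) − v_p(b): v_19(14/9025) = 0 − 2 = -2.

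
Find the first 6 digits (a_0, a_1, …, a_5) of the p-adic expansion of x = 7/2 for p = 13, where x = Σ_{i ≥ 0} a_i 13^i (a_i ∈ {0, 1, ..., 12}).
(a_0, …, a_5) = (10, 6, 6, 6, 6, 6)

v_13(7/2) = 0 (numerator and denominator both coprime to 13), so x ∈ ℤ_13^×. Compute digits iteratively via a_i = x_i mod 13, x_{i+1} = (x_i − a_i)/13, with x_0 = x:
  x_0 = 7/2;  a_0 = 10;  x_1 = (x_0 − 10)/13 = -1/2
  x_1 = -1/2;  a_1 = 6;  x_2 = (x_1 − 6)/13 = -1/2
  x_2 = -1/2;  a_2 = 6;  x_3 = (x_2 − 6)/13 = -1/2
  x_3 = -1/2;  a_3 = 6;  x_4 = (x_3 − 6)/13 = -1/2
  x_4 = -1/2;  a_4 = 6;  x_5 = (x_4 − 6)/13 = -1/2
  x_5 = -1/2;  a_5 = 6;  x_6 = (x_5 − 6)/13 = -1/2
Digits: (10, 6, 6, 6, 6, 6).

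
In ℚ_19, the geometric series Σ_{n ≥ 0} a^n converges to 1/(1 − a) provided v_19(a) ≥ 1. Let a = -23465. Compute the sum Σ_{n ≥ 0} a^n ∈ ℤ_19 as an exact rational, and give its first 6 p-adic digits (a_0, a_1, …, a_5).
Σ a^n = 1/(1 − a) = 1/23466;  first 6 digits = (1, 0, 11, 15, 6, 13)

v_19(a) = 2 ≥ 1, so the series converges in ℤ_19 to 1/(1 − a) = 1/(1 − (-23465)) = 1/23466. Expand this rational in ℤ_19: compute digits iteratively via d_i = x_i mod 19, x_{i+1} = (x_i − d_i)/19. The first 6 digits are (1, 0, 11, 15, 6, 13).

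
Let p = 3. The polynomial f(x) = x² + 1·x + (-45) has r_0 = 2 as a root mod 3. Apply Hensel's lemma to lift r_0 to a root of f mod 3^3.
r_2 = 8 (mod 27)

Hensel: r_{i+1} = r_i − f(r_i)·(f′(r_i))^{-1} mod 3^{i+2}, f′(x) = 2x + 1. Iterate:
  r_0 = 2 (mod 3)
  r_1 = 8 (mod 9)
  r_2 = 8 (mod 27)
Final: r = 8 satisfies f(r) ≡ 0 mod 3^3.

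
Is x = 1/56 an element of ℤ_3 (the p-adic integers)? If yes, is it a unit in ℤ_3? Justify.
x ∈ ℤ_3^× (unit); v_3(x) = 0

ℤ_3 = {x ∈ ℚ_3 : v_3(x) ≥ 0} and ℤ_3^× = {x ∈ ℤ_3 : v_3(x) = 0}. Here v_3(1/56) = v_3(num) − v_3(den) = 0; compare against these criteria.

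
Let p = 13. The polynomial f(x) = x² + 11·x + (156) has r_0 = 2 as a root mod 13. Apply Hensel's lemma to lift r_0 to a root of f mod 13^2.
r_1 = 80 (mod 169)

Hensel: r_{i+1} = r_i − f(r_i)·(f′(r_i))^{-1} mod 13^{i+2}, f′(x) = 2x + 11. Iterate:
  r_0 = 2 (mod 13)
  r_1 = 80 (mod 169)
Final: r = 80 satisfies f(r) ≡ 0 mod 13^2.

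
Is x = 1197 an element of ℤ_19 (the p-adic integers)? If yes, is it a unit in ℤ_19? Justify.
x ∈ ℤ_19 but not a unit; v_19(x) = 1 > 0

ℤ_19 = {x ∈ ℚ_19 : v_19(x) ≥ 0} and ℤ_19^× = {x ∈ ℤ_19 : v_19(x) = 0}. Here v_19(1197) = v_19(num) − v_19(den) = 1; compare against these criteria.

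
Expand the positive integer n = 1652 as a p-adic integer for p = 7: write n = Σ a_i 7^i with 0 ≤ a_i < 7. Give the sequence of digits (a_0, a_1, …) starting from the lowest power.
(a_0, a_1, …) = (0, 5, 5, 4)

Repeated division by 7 gives the digits low-to-high: 1652 = 5·7^1 + 5·7^2 + 4·7^3. Digit sequence: (0, 5, 5, 4).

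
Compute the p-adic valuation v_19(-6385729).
v_19(-6385729) = 4

v_19(n) is the largest exponent k such that 19^k divides n. Factor out: -6385729 = -19^4 · 49. (Sign doesn't affect v_p.) So v_19(-6385729) = 4.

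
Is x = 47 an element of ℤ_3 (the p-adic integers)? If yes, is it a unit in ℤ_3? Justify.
x ∈ ℤ_3^× (unit); v_3(x) = 0

ℤ_3 = {x ∈ ℚ_3 : v_3(x) ≥ 0} and ℤ_3^× = {x ∈ ℤ_3 : v_3(x) = 0}. Here v_3(47) = v_3(num) − v_3(den) = 0; compare against these criteria.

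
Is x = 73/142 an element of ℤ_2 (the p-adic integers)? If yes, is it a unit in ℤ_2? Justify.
x ∉ ℤ_2 (v_2(x) = -1 < 0)

ℤ_2 = {x ∈ ℚ_2 : v_2(x) ≥ 0} and ℤ_2^× = {x ∈ ℤ_2 : v_2(x) = 0}. Here v_2(73/142) = v_2(num) − v_2(den) = -1; compare against these criteria.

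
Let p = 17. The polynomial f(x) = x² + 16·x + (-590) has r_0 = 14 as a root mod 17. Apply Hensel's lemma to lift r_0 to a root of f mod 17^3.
r_2 = 4366 (mod 4913)

Hensel: r_{i+1} = r_i − f(r_i)·(f′(r_i))^{-1} mod 17^{i+2}, f′(x) = 2x + 16. Iterate:
  r_0 = 14 (mod 17)
  r_1 = 31 (mod 289)
  r_2 = 4366 (mod 4913)
Final: r = 4366 satisfies f(r) ≡ 0 mod 17^3.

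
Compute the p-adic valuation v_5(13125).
v_5(13125) = 4

v_5(n) is the largest exponent k such that 5^k divides n. Factor out: 13125 = 5^4 · 21. (Sign doesn't affect v_p.) So v_5(13125) = 4.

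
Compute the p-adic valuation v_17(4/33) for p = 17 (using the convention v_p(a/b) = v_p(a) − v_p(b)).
v_17(4/33) = 0

Factor powers of 17 from the numerator and denominator of the reduced fraction: 4 = 17^0 · 4 and 33 = 17^0 · 33. Apply v_p(a/b) = v_p(a) − v_p(b): v_17(4/33) = 0 − 0 = 0.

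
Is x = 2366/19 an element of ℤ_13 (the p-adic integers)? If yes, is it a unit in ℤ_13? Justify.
x ∈ ℤ_13 but not a unit; v_13(x) = 2 > 0

ℤ_13 = {x ∈ ℚ_13 : v_13(x) ≥ 0} and ℤ_13^× = {x ∈ ℤ_13 : v_13(x) = 0}. Here v_13(2366/19) = v_13(num) − v_13(den) = 2; compare against these criteria.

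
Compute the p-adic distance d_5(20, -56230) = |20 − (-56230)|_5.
d_5(20, -56230) = 1/3125

Step 1 — x − y = 20 − (-56230) = 56250. Step 2 — v_5(56250) = 5 (factor: 56250 = (5^5 · 18); the sign does not affect v_p). Step 3 — |x − y|_5 = 5^{-5} = 1/3125.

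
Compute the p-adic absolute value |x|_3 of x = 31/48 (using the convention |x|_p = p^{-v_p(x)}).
|31/48|_3 = 3

Step 1 — compute v_3(x) by factoring powers of 3 out of the numerator and denominator: v_3(31/48) = -1. Step 2 — apply |x|_p = p^{-v_p(x)} = 3^{1} = 3.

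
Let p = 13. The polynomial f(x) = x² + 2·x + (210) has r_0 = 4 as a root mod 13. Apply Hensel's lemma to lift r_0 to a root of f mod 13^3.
r_2 = 251 (mod 2197)

Hensel: r_{i+1} = r_i − f(r_i)·(f′(r_i))^{-1} mod 13^{i+2}, f′(x) = 2x + 2. Iterate:
  r_0 = 4 (mod 13)
  r_1 = 82 (mod 169)
  r_2 = 251 (mod 2197)
Final: r = 251 satisfies f(r) ≡ 0 mod 13^3.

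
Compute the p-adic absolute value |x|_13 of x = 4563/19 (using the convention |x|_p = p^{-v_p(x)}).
|4563/19|_13 = 1/169

Step 1 — compute v_13(x) by factoring powers of 13 out of the numerator and denominator: v_13(4563/19) = 2. Step 2 — apply |x|_p = p^{-v_p(x)} = 13^{-2} = 1/169.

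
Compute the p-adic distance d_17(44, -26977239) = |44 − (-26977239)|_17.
d_17(44, -26977239) = 1/1419857

Step 1 — x − y = 44 − (-26977239) = 26977283. Step 2 — v_17(26977283) = 5 (factor: 26977283 = (17^5 · 19); the sign does not affect v_p). Step 3 — |x − y|_17 = 17^{-5} = 1/1419857.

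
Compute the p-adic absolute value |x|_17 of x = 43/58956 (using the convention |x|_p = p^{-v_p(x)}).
|43/58956|_17 = 4913

Step 1 — compute v_17(x) by factoring powers of 17 out of the numerator and denominator: v_17(43/58956) = -3. Step 2 — apply |x|_p = p^{-v_p(x)} = 17^{3} = 4913.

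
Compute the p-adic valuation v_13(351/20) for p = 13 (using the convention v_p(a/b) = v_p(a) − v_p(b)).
v_13(351/20) = 1

Factor powers of 13 from the numerator and denominator of the reduced fraction: 351 = 13^1 · 27 and 20 = 13^0 · 20. Apply v_p(a/b) = v_p(a) − v_p(b): v_13(351/20) = 1 − 0 = 1.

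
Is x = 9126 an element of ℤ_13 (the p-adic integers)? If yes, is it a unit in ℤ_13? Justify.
x ∈ ℤ_13 but not a unit; v_13(x) = 2 > 0

ℤ_13 = {x ∈ ℚ_13 : v_13(x) ≥ 0} and ℤ_13^× = {x ∈ ℤ_13 : v_13(x) = 0}. Here v_13(9126) = v_13(num) − v_13(den) = 2; compare against these criteria.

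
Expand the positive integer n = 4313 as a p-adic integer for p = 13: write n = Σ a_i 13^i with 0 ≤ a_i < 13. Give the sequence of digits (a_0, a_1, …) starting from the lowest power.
(a_0, a_1, …) = (10, 6, 12, 1)

Repeated division by 13 gives the digits low-to-high: 4313 = 10 + 6·13^1 + 12·13^2 + 1·13^3. Digit sequence: (10, 6, 12, 1).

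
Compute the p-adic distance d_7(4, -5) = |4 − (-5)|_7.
d_7(4, -5) = 1

Step 1 — x − y = 4 − (-5) = 9. Step 2 — v_7(9) = 0 (factor: 9 = (7^0 · 9); the sign does not affect v_p). Step 3 — |x − y|_7 = 7^{0} = 1.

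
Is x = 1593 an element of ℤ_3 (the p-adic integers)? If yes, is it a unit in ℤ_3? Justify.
x ∈ ℤ_3 but not a unit; v_3(x) = 3 > 0

ℤ_3 = {x ∈ ℚ_3 : v_3(x) ≥ 0} and ℤ_3^× = {x ∈ ℤ_3 : v_3(x) = 0}. Here v_3(1593) = v_3(num) − v_3(den) = 3; compare against these criteria.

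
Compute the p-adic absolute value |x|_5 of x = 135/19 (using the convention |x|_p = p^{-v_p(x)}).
|135/19|_5 = 1/5

Step 1 — compute v_5(x) by factoring powers of 5 out of the numerator and denominator: v_5(135/19) = 1. Step 2 — apply |x|_p = p^{-v_p(x)} = 5^{-1} = 1/5.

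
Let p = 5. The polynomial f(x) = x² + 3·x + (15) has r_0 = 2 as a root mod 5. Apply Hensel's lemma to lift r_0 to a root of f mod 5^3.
r_2 = 52 (mod 125)

Hensel: r_{i+1} = r_i − f(r_i)·(f′(r_i))^{-1} mod 5^{i+2}, f′(x) = 2x + 3. Iterate:
  r_0 = 2 (mod 5)
  r_1 = 2 (mod 25)
  r_2 = 52 (mod 125)
Final: r = 52 satisfies f(r) ≡ 0 mod 5^3.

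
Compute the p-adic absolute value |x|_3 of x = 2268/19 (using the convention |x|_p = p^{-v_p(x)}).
|2268/19|_3 = 1/81

Step 1 — compute v_3(x) by factoring powers of 3 out of the numerator and denominator: v_3(2268/19) = 4. Step 2 — apply |x|_p = p^{-v_p(x)} = 3^{-4} = 1/81.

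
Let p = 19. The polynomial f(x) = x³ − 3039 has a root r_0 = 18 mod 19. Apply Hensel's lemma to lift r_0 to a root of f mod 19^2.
r_1 = 170 (mod 361)

Hensel: r_{i+1} = r_i − f(r_i)/f′(r_i) mod 19^{i+2}, where f′(x) = 3x². Iterate:
  r_0 = 18 (mod 19)
  r_1 = 170 (mod 361)
Final: r = 170 with f(r) ≡ 0 mod 19^2.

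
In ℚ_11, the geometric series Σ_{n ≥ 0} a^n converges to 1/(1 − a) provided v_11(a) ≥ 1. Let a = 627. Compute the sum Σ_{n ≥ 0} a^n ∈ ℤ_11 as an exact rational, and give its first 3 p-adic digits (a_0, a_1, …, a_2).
Σ a^n = 1/(1 − a) = -1/626;  first 3 digits = (1, 2, 9)

v_11(a) = 1 ≥ 1, so the series converges in ℤ_11 to 1/(1 − a) = 1/(1 − 627) = -1/626. Expand this rational in ℤ_11: compute digits iteratively via d_i = x_i mod 11, x_{i+1} = (x_i − d_i)/11. The first 3 digits are (1, 2, 9).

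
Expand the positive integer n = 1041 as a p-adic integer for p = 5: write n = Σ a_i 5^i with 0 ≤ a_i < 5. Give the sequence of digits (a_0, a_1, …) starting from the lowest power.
(a_0, a_1, …) = (1, 3, 1, 3, 1)

Repeated division by 5 gives the digits low-to-high: 1041 = 1 + 3·5^1 + 1·5^2 + 3·5^3 + 1·5^4. Digit sequence: (1, 3, 1, 3, 1).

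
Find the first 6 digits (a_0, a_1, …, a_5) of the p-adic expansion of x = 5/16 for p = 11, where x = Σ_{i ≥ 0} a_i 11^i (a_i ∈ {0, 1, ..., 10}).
(a_0, …, a_5) = (1, 2, 6, 7, 0, 2)

v_11(5/16) = 0 (numerator and denominator both coprime to 11), so x ∈ ℤ_11^×. Compute digits iteratively via a_i = x_i mod 11, x_{i+1} = (x_i − a_i)/11, with x_0 = x:
  x_0 = 5/16;  a_0 = 1;  x_1 = (x_0 − 1)/11 = -1/16
  x_1 = -1/16;  a_1 = 2;  x_2 = (x_1 − 2)/11 = -3/16
  x_2 = -3/16;  a_2 = 6;  x_3 = (x_2 − 6)/11 = -9/16
  x_3 = -9/16;  a_3 = 7;  x_4 = (x_3 − 7)/11 = -11/16
  x_4 = -11/16;  a_4 = 0;  x_5 = (x_4 − 0)/11 = -1/16
  x_5 = -1/16;  a_5 = 2;  x_6 = (x_5 − 2)/11 = -3/16
Digits: (1, 2, 6, 7, 0, 2).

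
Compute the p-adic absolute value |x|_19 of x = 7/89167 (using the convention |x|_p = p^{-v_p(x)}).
|7/89167|_19 = 6859

Step 1 — compute v_19(x) by factoring powers of 19 out of the numerator and denominator: v_19(7/89167) = -3. Step 2 — apply |x|_p = p^{-v_p(x)} = 19^{3} = 6859.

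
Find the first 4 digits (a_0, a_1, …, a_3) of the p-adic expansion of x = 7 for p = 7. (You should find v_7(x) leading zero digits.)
(a_0, …, a_3) = (0, 1, 0, 0)

v_7(7) = 1, so a_0 = ... = a_0 = 0. Factor out: x = 7^1 · u with u = 1 a unit in ℤ_7. Expand u iteratively via a_{v+i} = u_i mod 7, u_{i+1} = (u_i − a_{v+i})/7:
  u_0 = 1;  a_1 = 1;  u_1 = (u_0 − 1)/7 = 0
  u_1 = 0;  a_2 = 0;  u_2 = (u_1 − 0)/7 = 0
  u_2 = 0;  a_3 = 0;  u_3 = (u_2 − 0)/7 = 0
Digits: (0, 1, 0, 0).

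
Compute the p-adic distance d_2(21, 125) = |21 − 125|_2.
d_2(21, 125) = 1/8

Step 1 — x − y = 21 − 125 = -104. Step 2 — v_2(-104) = 3 (factor: -104 = −(2^3 · 13); the sign does not affect v_p). Step 3 — |x − y|_2 = 2^{-3} = 1/8.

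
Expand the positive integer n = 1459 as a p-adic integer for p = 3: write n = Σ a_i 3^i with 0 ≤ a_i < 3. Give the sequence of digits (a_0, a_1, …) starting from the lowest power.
(a_0, a_1, …) = (1, 0, 0, 0, 0, 0, 2)

Repeated division by 3 gives the digits low-to-high: 1459 = 1 + 2·3^6. Digit sequence: (1, 0, 0, 0, 0, 0, 2).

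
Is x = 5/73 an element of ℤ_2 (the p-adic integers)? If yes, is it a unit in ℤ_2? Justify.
x ∈ ℤ_2^× (unit); v_2(x) = 0

ℤ_2 = {x ∈ ℚ_2 : v_2(x) ≥ 0} and ℤ_2^× = {x ∈ ℤ_2 : v_2(x) = 0}. Here v_2(5/73) = v_2(num) − v_2(den) = 0; compare against these criteria.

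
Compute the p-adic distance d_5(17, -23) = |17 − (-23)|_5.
d_5(17, -23) = 1/5

Step 1 — x − y = 17 − (-23) = 40. Step 2 — v_5(40) = 1 (factor: 40 = (5^1 · 8); the sign does not affect v_p). Step 3 — |x − y|_5 = 5^{-1} = 1/5.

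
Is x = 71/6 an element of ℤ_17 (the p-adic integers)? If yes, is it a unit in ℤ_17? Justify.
x ∈ ℤ_17^× (unit); v_17(x) = 0

ℤ_17 = {x ∈ ℚ_17 : v_17(x) ≥ 0} and ℤ_17^× = {x ∈ ℤ_17 : v_17(x) = 0}. Here v_17(71/6) = v_17(num) − v_17(den) = 0; compare against these criteria.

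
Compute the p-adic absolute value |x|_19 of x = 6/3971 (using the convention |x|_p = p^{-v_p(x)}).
|6/3971|_19 = 361

Step 1 — compute v_19(x) by factoring powers of 19 out of the numerator and denominator: v_19(6/3971) = -2. Step 2 — apply |x|_p = p^{-v_p(x)} = 19^{2} = 361.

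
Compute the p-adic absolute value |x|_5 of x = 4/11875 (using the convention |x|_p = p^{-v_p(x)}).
|4/11875|_5 = 625

Step 1 — compute v_5(x) by factoring powers of 5 out of the numerator and denominator: v_5(4/11875) = -4. Step 2 — apply |x|_p = p^{-v_p(x)} = 5^{4} = 625.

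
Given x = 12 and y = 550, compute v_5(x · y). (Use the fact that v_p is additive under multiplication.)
v_5(6600) = 2

v_p(x) = 0 (factor: 12 = 5^0 · 12); v_p(y) = 2 (factor: 550 = 5^2 · 22). Additivity: v_p(xy) = v_p(x) + v_p(y) = 0 + 2 = 2. (Direct check: xy = 6600 = 5^2 · (264).)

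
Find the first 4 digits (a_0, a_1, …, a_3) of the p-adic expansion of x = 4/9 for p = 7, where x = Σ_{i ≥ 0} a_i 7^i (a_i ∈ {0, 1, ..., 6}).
(a_0, …, a_3) = (2, 6, 3, 1)

v_7(4/9) = 0 (numerator and denominator both coprime to 7), so x ∈ ℤ_7^×. Compute digits iteratively via a_i = x_i mod 7, x_{i+1} = (x_i − a_i)/7, with x_0 = x:
  x_0 = 4/9;  a_0 = 2;  x_1 = (x_0 − 2)/7 = -2/9
  x_1 = -2/9;  a_1 = 6;  x_2 = (x_1 − 6)/7 = -8/9
  x_2 = -8/9;  a_2 = 3;  x_3 = (x_2 − 3)/7 = -5/9
  x_3 = -5/9;  a_3 = 1;  x_4 = (x_3 − 1)/7 = -2/9
Digits: (2, 6, 3, 1).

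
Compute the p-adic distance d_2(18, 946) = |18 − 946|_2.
d_2(18, 946) = 1/32

Step 1 — x − y = 18 − 946 = -928. Step 2 — v_2(-928) = 5 (factor: -928 = −(2^5 · 29); the sign does not affect v_p). Step 3 — |x − y|_2 = 2^{-5} = 1/32.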